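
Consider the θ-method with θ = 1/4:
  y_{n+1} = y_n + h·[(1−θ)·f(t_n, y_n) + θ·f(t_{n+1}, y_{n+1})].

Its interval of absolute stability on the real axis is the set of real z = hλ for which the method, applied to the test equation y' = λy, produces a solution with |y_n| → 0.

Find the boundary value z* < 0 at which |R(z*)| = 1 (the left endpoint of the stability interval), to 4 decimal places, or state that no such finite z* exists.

On y'=λy, z=hλ:
  y_{n+1} = y_n + z·[3/4·y_n + 1/4·y_{n+1}] ⇒ (1 − 1/4z)y_{n+1} = (1 + 3/4z)y_n
  R(z) = (1 + 3/4z)/(1 − 1/4z).

Boundary: |R(x)|=1, x<0.
x=-1.73: |R|=0.2077
R=−1: 1+3/4x = −1+1/4x ⇒ -1/2x=2 ⇒ x=2/(-1/2)=-4.0000
Confirm numerically:
  x=-3.523: |R|=0.87319 <1
  x=-2.990: |R|=0.71102 <1
  x=-2.469: |R|=0.52667 <1
  x=-1.787: |R|=0.23518 <1
  x=-4.315: |R|=1.07577 >1
  x=-4.263: |R|=1.06366 >1
So |R|<1 on (-4.0000, 0).

z* = -4.0000.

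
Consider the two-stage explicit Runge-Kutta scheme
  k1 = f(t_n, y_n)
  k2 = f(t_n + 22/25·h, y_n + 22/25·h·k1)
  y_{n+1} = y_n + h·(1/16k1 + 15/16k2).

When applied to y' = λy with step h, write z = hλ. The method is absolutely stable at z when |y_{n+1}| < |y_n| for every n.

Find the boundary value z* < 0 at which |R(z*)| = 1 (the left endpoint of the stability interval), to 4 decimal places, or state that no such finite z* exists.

Test eqn y'=λy, z=hλ:
  k1=λy_n ⇒ h·k1=z·y_n;  k2=λ(1+22/25z)y_n ⇒ h·k2=z(1+22/25z)y_n
  y_{n+1}/y_n = 1 + 1/16z + 15/16z(1+22/25z) = 1 + z + 33/40z²
  R(z) = 1 + z + 33/40z².

Find x<0 with |R(x)|<1.
x=-1.14: |R|=0.9322
R=1: x+33/40x²=0 ⇒ x=−40/33=-1.2121; min R=1−1/(4·33/40)=0.6970>−1
Confirm numerically:
  x=-1.048: |R|=0.85810 <1
  x=-0.852: |R|=0.74687 <1
  x=-0.721: |R|=0.70787 <1
  x=-1.506: |R|=1.36513 >1
  x=-1.445: |R|=1.27762 >1
  x=-1.418: |R|=1.24085 >1
So |R|<1 on (-1.2121, 0).

left endpoint -1.2121.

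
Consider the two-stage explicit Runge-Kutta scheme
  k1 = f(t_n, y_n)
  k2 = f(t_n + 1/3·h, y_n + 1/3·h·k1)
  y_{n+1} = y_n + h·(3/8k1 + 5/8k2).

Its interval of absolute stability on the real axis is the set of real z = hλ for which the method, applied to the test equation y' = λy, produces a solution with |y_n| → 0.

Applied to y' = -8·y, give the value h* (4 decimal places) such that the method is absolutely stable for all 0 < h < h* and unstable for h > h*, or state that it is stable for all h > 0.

(-4.8000,0); λ=-8 ⇒ h* = (24/5)/8 = 0.6000.

With y'=λy (z=hλ):
  k1=λy_n ⇒ h·k1=z·y_n;  k2=λ(1+1/3z)y_n ⇒ h·k2=z(1+1/3z)y_n
  y_{n+1}/y_n = 1 + 3/8z + 5/8z(1+1/3z) = 1 + z + 5/24z²
  Hence R(z) = 1 + z + 5/24z².

Find x<0 with |R(x)|<1.
x=-1.37: |R|=0.0210
R=1: x+5/24x²=0 ⇒ x=−24/5=-4.8000; min R=1−1/(4·5/24)=-0.2000>−1
Confirm numerically:
  x=-3.872: |R|=0.25141 <1
  x=-3.602: |R|=0.10100 <1
  x=-2.332: |R|=0.19904 <1
  x=-5.320: |R|=1.57633 >1
  x=-4.967: |R|=1.17281 >1
  x=-4.946: |R|=1.15044 >1
Stable set (-4.8000, 0).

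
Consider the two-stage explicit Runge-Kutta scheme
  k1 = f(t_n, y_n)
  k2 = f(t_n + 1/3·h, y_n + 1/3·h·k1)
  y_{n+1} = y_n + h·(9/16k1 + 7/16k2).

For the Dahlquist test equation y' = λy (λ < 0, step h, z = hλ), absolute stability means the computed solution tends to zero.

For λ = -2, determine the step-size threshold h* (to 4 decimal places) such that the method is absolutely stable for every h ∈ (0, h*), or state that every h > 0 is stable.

(-6.8571,0); λ=-2 ⇒ h* = (48/7)/2 = 3.4286.

Set f=λy, z=hλ:
  k1=λy_n ⇒ h·k1=z·y_n;  k2=λ(1+1/3z)y_n ⇒ h·k2=z(1+1/3z)y_n
  y_{n+1}/y_n = 1 + 9/16z + 7/16z(1+1/3z) = 1 + z + 7/48z²
  Hence R(z) = 1 + z + 7/48z².

Solve |R(x)|<1 on ℝ⁻.
x=-1.47: |R|=0.1549
R=1: x+7/48x²=0 ⇒ x=−48/7=-6.8571; min R=1−1/(4·7/48)=-0.7143>−1
Confirm numerically:
  x=-6.162: |R|=0.37533 <1
  x=-5.808: |R|=0.11138 <1
  x=-2.848: |R|=0.66513 <1
  x=-7.420: |R|=1.60906 >1
  x=-7.074: |R|=1.22372 >1
  x=-6.909: |R|=1.05225 >1
So |R|<1 on (-6.8571, 0).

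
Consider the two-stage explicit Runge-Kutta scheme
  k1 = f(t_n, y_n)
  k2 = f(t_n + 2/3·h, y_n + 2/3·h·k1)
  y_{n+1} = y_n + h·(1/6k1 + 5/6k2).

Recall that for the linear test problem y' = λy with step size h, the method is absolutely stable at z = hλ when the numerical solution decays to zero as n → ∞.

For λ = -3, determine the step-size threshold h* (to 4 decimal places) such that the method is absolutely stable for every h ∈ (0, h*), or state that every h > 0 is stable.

On y'=λy, z=hλ:
  k1=λy_n ⇒ h·k1=z·y_n;  k2=λ(1+2/3z)y_n ⇒ h·k2=z(1+2/3z)y_n
  y_{n+1}/y_n = 1 + 1/6z + 5/6z(1+2/3z) = 1 + z + 5/9z²
  ⇒ R(z) = 1 + z + 5/9z².

Need |R(x)|<1, x<0.
x=-0.56: |R|=0.6142
R=1: x+5/9x²=0 ⇒ x=−9/5=-1.8000; min R=1−1/(4·5/9)=0.5500>−1
Confirm numerically:
  x=-1.716: |R|=0.91992 <1
  x=-1.640: |R|=0.85422 <1
  x=-1.190: |R|=0.59672 <1
  x=-0.827: |R|=0.55296 <1
  x=-2.252: |R|=1.56550 >1
  x=-2.048: |R|=1.28217 >1
  x=-2.027: |R|=1.25563 >1
Interval (-1.8000, 0).

(-1.8000,0); λ=-3 ⇒ h* = (9/5)/3 = 0.6000.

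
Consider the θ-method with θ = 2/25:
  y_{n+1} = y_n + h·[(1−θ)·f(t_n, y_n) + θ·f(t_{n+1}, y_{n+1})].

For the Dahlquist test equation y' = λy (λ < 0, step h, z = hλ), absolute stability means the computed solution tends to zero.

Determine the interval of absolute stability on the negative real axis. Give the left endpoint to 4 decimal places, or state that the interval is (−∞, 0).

z∈(-2.3810,0).

Test eqn y'=λy, z=hλ:
  y_{n+1} = y_n + z·[23/25·y_n + 2/25·y_{n+1}] ⇒ (1 − 2/25z)y_{n+1} = (1 + 23/25z)y_n
  so R(z) = (1 + 23/25z)/(1 − 2/25z).

Find x<0 with |R(x)|<1.
x=-0.42: |R|=0.5937
R=−1: 1+23/25x = −1+2/25x ⇒ -21/25x=2 ⇒ x=2/(-21/25)=-2.3810
Confirm numerically:
  x=-1.784: |R|=0.56119 <1
  x=-1.615: |R|=0.43022 <1
  x=-1.565: |R|=0.39086 <1
  x=-2.973: |R|=1.40176 >1
  x=-2.907: |R|=1.35851 >1
Stable set (-2.3810, 0).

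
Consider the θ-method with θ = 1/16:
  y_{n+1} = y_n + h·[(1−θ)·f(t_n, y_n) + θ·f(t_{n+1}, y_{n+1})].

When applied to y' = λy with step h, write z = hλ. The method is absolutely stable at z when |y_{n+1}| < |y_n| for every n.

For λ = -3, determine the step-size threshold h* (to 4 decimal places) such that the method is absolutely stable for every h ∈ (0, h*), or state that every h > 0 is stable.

(-2.2857,0); λ=-3 ⇒ h* = (16/7)/3 = 0.7619.

On y'=λy, z=hλ:
  y_{n+1} = y_n + z·[15/16·y_n + 1/16·y_{n+1}] ⇒ (1 − 1/16z)y_{n+1} = (1 + 15/16z)y_n
  Hence R(z) = (1 + 15/16z)/(1 − 1/16z).

Find x<0 with |R(x)|<1.
x=-1.25: |R|=0.1594
R=−1: 1+15/16x = −1+1/16x ⇒ -7/8x=2 ⇒ x=2/(-7/8)=-2.2857
Confirm numerically:
  x=-1.619: |R|=0.47023 <1
  x=-1.600: |R|=0.45455 <1
  x=-1.433: |R|=0.31521 <1
  x=-1.427: |R|=0.31015 <1
  x=-2.744: |R|=1.34230 >1
  x=-2.682: |R|=1.29697 >1
Stable set (-2.2857, 0).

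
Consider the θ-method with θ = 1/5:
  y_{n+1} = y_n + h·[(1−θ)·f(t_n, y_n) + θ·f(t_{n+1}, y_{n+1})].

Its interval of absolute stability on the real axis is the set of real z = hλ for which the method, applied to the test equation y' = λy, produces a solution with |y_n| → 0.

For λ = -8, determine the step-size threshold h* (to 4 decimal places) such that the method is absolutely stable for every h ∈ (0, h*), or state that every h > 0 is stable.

(-3.3333,0); λ=-8 ⇒ h* = (10/3)/8 = 0.4167.

On y'=λy, z=hλ:
  y_{n+1} = y_n + z·[4/5·y_n + 1/5·y_{n+1}] ⇒ (1 − 1/5z)y_{n+1} = (1 + 4/5z)y_n
  ⇒ R(z) = (1 + 4/5z)/(1 − 1/5z).

Boundary: |R(x)|=1, x<0.
x=-1.24: |R|=0.0064
R=−1: 1+4/5x = −1+1/5x ⇒ -3/5x=2 ⇒ x=2/(-3/5)=-3.3333
Confirm numerically:
  x=-1.723: |R|=0.28142 <1
  x=-1.594: |R|=0.20867 <1
  x=-1.362: |R|=0.07042 <1
  x=-3.629: |R|=1.10279 >1
  x=-3.591: |R|=1.08998 >1
  x=-3.549: |R|=1.07568 >1
Stable set (-3.3333, 0).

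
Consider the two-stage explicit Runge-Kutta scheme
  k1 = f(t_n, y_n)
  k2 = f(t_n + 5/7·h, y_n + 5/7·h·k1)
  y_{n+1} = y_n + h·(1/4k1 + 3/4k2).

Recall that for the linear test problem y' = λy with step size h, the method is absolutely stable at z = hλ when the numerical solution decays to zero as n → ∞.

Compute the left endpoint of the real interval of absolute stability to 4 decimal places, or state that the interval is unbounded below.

Test eqn y'=λy, z=hλ:
  k1=λy_n ⇒ h·k1=z·y_n;  k2=λ(1+5/7z)y_n ⇒ h·k2=z(1+5/7z)y_n
  y_{n+1}/y_n = 1 + 1/4z + 3/4z(1+5/7z) = 1 + z + 15/28z²
  R(z) = 1 + z + 15/28z².

Boundary: |R(x)|=1, x<0.
x=-1.08: |R|=0.5449
R=1: x+15/28x²=0 ⇒ x=−28/15=-1.8667; min R=1−1/(4·15/28)=0.5333>−1
Confirm numerically:
  x=-1.651: |R|=0.80925 <1
  x=-1.397: |R|=0.64850 <1
  x=-1.123: |R|=0.55260 <1
  x=-0.865: |R|=0.53583 <1
  x=-2.388: |R|=1.66693 >1
  x=-2.216: |R|=1.41471 >1
  x=-2.167: |R|=1.34865 >1
So |R|<1 on (-1.8667, 0).

z* = -1.8667.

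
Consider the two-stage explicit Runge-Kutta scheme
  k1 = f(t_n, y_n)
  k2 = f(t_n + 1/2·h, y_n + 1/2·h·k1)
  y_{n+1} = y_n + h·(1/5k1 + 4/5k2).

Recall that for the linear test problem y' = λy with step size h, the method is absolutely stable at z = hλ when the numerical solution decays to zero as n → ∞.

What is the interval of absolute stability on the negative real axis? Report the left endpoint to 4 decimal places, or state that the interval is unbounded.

z∈(-2.5000,0).

Set f=λy, z=hλ:
  k1=λy_n ⇒ h·k1=z·y_n;  k2=λ(1+1/2z)y_n ⇒ h·k2=z(1+1/2z)y_n
  y_{n+1}/y_n = 1 + 1/5z + 4/5z(1+1/2z) = 1 + z + 2/5z²
  Hence R(z) = 1 + z + 2/5z².

Find x<0 with |R(x)|<1.
x=-1.14: |R|=0.3798
R=1: x+2/5x²=0 ⇒ x=−5/2=-2.5000; min R=1−1/(4·2/5)=0.3750>−1
Confirm numerically:
  x=-2.415: |R|=0.91789 <1
  x=-2.334: |R|=0.84502 <1
  x=-1.293: |R|=0.37574 <1
  x=-3.000: |R|=1.60000 >1
  x=-2.986: |R|=1.58048 >1
  x=-2.710: |R|=1.22764 >1
So |R|<1 on (-2.5000, 0).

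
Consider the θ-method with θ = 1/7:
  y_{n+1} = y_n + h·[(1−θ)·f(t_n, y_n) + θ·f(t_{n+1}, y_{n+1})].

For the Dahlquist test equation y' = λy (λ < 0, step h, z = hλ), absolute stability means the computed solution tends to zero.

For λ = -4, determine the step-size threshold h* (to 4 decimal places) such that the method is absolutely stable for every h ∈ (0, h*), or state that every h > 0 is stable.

With y'=λy (z=hλ):
  y_{n+1} = y_n + z·[6/7·y_n + 1/7·y_{n+1}] ⇒ (1 − 1/7z)y_{n+1} = (1 + 6/7z)y_n
  Hence R(z) = (1 + 6/7z)/(1 − 1/7z).

Need |R(x)|<1, x<0.
x=-1.78: |R|=0.4191
R=−1: 1+6/7x = −1+1/7x ⇒ -5/7x=2 ⇒ x=2/(-5/7)=-2.8000
Confirm numerically:
  x=-2.415: |R|=0.79554 <1
  x=-1.840: |R|=0.45701 <1
  x=-1.540: |R|=0.26230 <1
  x=-3.370: |R|=1.27483 >1
  x=-3.160: |R|=1.17717 >1
  x=-3.102: |R|=1.14948 >1
Stable set (-2.8000, 0).

(-2.8000,0); λ=-4 ⇒ h* = (14/5)/4 = 0.7000.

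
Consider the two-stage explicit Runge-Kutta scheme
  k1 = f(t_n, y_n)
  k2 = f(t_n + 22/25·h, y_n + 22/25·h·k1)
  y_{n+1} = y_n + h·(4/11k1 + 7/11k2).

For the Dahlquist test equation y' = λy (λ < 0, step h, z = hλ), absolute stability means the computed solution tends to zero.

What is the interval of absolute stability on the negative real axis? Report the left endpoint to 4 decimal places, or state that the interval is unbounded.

On y'=λy, z=hλ:
  k1=λy_n ⇒ h·k1=z·y_n;  k2=λ(1+22/25z)y_n ⇒ h·k2=z(1+22/25z)y_n
  y_{n+1}/y_n = 1 + 4/11z + 7/11z(1+22/25z) = 1 + z + 14/25z²
  so R(z) = 1 + z + 14/25z².

Boundary: |R(x)|=1, x<0.
x=-1.41: |R|=0.7033
R=1: x+14/25x²=0 ⇒ x=−25/14=-1.7857; min R=1−1/(4·14/25)=0.5536>−1
Confirm numerically:
  x=-1.516: |R|=0.77102 <1
  x=-1.275: |R|=0.63535 <1
  x=-1.081: |R|=0.57339 <1
  x=-0.804: |R|=0.55799 <1
  x=-2.306: |R|=1.67188 >1
  x=-2.003: |R|=1.24373 >1
Interval (-1.7857, 0).

(-1.7857, 0).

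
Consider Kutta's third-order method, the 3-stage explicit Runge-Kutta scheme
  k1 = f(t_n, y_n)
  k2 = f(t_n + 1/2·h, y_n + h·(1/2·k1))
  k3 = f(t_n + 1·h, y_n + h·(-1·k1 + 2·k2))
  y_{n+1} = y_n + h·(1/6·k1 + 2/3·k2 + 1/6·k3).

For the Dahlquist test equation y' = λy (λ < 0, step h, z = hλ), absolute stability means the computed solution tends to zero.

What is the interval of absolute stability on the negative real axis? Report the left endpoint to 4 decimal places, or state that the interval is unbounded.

On y'=λy, z=hλ:
  order 3, 3-stage ⇒ R(z)=1+z+z^2/2+z^3/6
  (e.g. R(-1.12)=0.27305, |R|=0.27305)

Solve |R(x)|<1 on ℝ⁻.
x=-1.12: |R|=0.2730
|R(-2.73)|=1.3946 |R(-1.88)|=0.2202 |R(-1.56)|=0.0241
Bisect:
  x_lo=-3.1495 |R|=2.3965  x_hi=-0.0721 |R|=0.9304
  mid=-1.61080 |R|=0.01005 →hi
  mid=-2.38013 |R|=0.79487 →hi
  mid=-2.76480 |R|=1.46514 →lo
  mid=-2.57246 |R|=1.10092 →lo
  mid=-2.47630 |R|=0.94107 →hi
  mid=-2.52438 |R|=1.01923 →lo
  mid=-2.50034 |R|=0.97972 →hi
  mid=-2.51236 |R|=0.99937 →hi
  mid=-2.51837 |R|=1.00927 →lo
  ...
  [-2.51292,-2.51274] ⇒ x*=-2.5127
So |R|<1 on (-2.5127, 0).

z∈(-2.5127,0).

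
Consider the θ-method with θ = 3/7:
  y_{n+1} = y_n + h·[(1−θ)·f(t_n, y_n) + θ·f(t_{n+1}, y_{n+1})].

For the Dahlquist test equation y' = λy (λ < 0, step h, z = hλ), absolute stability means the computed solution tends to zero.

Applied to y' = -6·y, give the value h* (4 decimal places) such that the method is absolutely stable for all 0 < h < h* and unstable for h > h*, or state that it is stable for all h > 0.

With y'=λy (z=hλ):
  y_{n+1} = y_n + z·[4/7·y_n + 3/7·y_{n+1}] ⇒ (1 − 3/7z)y_{n+1} = (1 + 4/7z)y_n
  R(z) = (1 + 4/7z)/(1 − 3/7z).

Find x<0 with |R(x)|<1.
x=-1.33: |R|=0.1529
R=−1: 1+4/7x = −1+3/7x ⇒ -1/7x=2 ⇒ x=2/(-1/7)=-14.0000
Confirm numerically:
  x=-13.768: |R|=0.99520 <1
  x=-11.412: |R|=0.93724 <1
  x=-7.532: |R|=0.78146 <1
  x=-14.423: |R|=1.00841 >1
  x=-14.280: |R|=1.00562 >1
So |R|<1 on (-14.0000, 0).

(-14.0000,0); λ=-6 ⇒ h* = (14)/6 = 2.3333.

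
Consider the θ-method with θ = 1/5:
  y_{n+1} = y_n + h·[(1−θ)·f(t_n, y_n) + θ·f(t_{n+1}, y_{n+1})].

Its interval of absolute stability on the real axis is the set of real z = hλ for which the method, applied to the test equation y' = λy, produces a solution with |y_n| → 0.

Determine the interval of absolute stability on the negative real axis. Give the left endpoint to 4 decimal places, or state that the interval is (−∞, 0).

(-3.3333, 0).

Test eqn y'=λy, z=hλ:
  y_{n+1} = y_n + z·[4/5·y_n + 1/5·y_{n+1}] ⇒ (1 − 1/5z)y_{n+1} = (1 + 4/5z)y_n
  ⇒ R(z) = (1 + 4/5z)/(1 − 1/5z).

Boundary: |R(x)|=1, x<0.
x=-1.08: |R|=0.1118
R=−1: 1+4/5x = −1+1/5x ⇒ -3/5x=2 ⇒ x=2/(-3/5)=-3.3333
Confirm numerically:
  x=-3.120: |R|=0.92118 <1
  x=-3.093: |R|=0.91091 <1
  x=-1.394: |R|=0.09008 <1
  x=-3.785: |R|=1.15424 >1
  x=-3.540: |R|=1.07260 >1
So |R|<1 on (-3.3333, 0).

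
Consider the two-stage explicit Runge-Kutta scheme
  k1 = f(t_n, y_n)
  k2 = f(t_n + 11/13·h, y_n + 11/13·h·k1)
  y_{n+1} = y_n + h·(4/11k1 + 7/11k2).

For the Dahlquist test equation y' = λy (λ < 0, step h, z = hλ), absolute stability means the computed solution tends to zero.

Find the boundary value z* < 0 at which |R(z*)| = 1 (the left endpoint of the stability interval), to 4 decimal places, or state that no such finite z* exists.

Test eqn y'=λy, z=hλ:
  k1=λy_n ⇒ h·k1=z·y_n;  k2=λ(1+11/13z)y_n ⇒ h·k2=z(1+11/13z)y_n
  y_{n+1}/y_n = 1 + 4/11z + 7/11z(1+11/13z) = 1 + z + 7/13z²
  so R(z) = 1 + z + 7/13z².

Solve |R(x)|<1 on ℝ⁻.
x=-0.39: |R|=0.6919
R=1: x+7/13x²=0 ⇒ x=−13/7=-1.8571; min R=1−1/(4·7/13)=0.5357>−1
Confirm numerically:
  x=-1.454: |R|=0.68437 <1
  x=-1.042: |R|=0.54264 <1
  x=-0.913: |R|=0.53584 <1
  x=-2.368: |R|=1.65138 >1
  x=-2.088: |R|=1.25955 >1
  x=-1.991: |R|=1.14351 >1
So |R|<1 on (-1.8571, 0).

left endpoint -1.8571.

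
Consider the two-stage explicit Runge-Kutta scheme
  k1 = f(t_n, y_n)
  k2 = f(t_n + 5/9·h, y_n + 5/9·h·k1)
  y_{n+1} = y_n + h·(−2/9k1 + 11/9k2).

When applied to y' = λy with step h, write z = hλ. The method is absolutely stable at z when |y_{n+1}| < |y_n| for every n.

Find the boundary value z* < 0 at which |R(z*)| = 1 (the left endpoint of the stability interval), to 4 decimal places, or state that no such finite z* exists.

Test eqn y'=λy, z=hλ:
  k1=λy_n ⇒ h·k1=z·y_n;  k2=λ(1+5/9z)y_n ⇒ h·k2=z(1+5/9z)y_n
  y_{n+1}/y_n = 1 − 2/9z + 11/9z(1+5/9z) = 1 + z + 55/81z²
  so R(z) = 1 + z + 55/81z².

Solve |R(x)|<1 on ℝ⁻.
x=-1.03: |R|=0.6904
R=1: x+55/81x²=0 ⇒ x=−81/55=-1.4727; min R=1−1/(4·55/81)=0.6318>−1
Confirm numerically:
  x=-1.083: |R|=0.71341 <1
  x=-0.827: |R|=0.63740 <1
  x=-0.793: |R|=0.63400 <1
  x=-1.950: |R|=1.63194 >1
  x=-1.907: |R|=1.56233 >1
  x=-1.551: |R|=1.08243 >1
Interval (-1.4727, 0).

left endpoint -1.4727.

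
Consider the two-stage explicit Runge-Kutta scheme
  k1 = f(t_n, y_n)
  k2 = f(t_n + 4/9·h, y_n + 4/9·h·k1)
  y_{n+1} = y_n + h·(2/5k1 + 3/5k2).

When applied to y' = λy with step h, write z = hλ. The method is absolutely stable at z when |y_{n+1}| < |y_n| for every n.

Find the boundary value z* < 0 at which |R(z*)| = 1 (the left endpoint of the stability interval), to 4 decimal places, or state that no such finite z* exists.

Set f=λy, z=hλ:
  k1=λy_n ⇒ h·k1=z·y_n;  k2=λ(1+4/9z)y_n ⇒ h·k2=z(1+4/9z)y_n
  y_{n+1}/y_n = 1 + 2/5z + 3/5z(1+4/9z) = 1 + z + 4/15z²
  Hence R(z) = 1 + z + 4/15z².

Solve |R(x)|<1 on ℝ⁻.
x=-1.31: |R|=0.1476
R=1: x+4/15x²=0 ⇒ x=−15/4=-3.7500; min R=1−1/(4·4/15)=0.0625>−1
Confirm numerically:
  x=-3.549: |R|=0.80977 <1
  x=-3.454: |R|=0.72736 <1
  x=-3.327: |R|=0.62471 <1
  x=-4.291: |R|=1.61905 >1
  x=-4.228: |R|=1.53893 >1
  x=-4.207: |R|=1.51269 >1
Interval (-3.7500, 0).

left endpoint -3.7500.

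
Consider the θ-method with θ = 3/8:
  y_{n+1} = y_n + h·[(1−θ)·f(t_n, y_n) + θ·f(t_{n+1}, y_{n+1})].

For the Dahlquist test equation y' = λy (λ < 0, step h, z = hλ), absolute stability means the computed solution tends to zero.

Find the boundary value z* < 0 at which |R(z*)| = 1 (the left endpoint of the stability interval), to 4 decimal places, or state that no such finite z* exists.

z* = -8.0000.

With y'=λy (z=hλ):
  y_{n+1} = y_n + z·[5/8·y_n + 3/8·y_{n+1}] ⇒ (1 − 3/8z)y_{n+1} = (1 + 5/8z)y_n
  ⇒ R(z) = (1 + 5/8z)/(1 − 3/8z).

Solve |R(x)|<1 on ℝ⁻.
x=-0.73: |R|=0.4269
R=−1: 1+5/8x = −1+3/8x ⇒ -1/4x=2 ⇒ x=2/(-1/4)=-8.0000
Confirm numerically:
  x=-6.919: |R|=0.92482 <1
  x=-5.286: |R|=0.77249 <1
  x=-4.943: |R|=0.73218 <1
  x=-8.594: |R|=1.03517 >1
  x=-8.318: |R|=1.01930 >1
  x=-8.103: |R|=1.00638 >1
Interval (-8.0000, 0).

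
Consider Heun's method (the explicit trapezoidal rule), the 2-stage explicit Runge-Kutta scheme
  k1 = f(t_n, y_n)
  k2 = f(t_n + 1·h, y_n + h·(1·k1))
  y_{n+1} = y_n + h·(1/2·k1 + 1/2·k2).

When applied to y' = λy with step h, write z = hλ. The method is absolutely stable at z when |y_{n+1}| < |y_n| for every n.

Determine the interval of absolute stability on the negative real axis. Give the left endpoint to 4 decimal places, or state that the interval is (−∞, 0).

z∈(-2.0000,0).

On y'=λy, z=hλ:
  order 2, 2-stage ⇒ R(z)=1+z+z^2/2
  (e.g. R(-1.21)=0.52205, |R|=0.52205)

Find x<0 with |R(x)|<1.
x=-1.21: |R|=0.5221
|R(-2.02)|=1.0202 |R(-0.93)|=0.5025 |R(-0.71)|=0.5421
Bisect:
  x_lo=-2.6409 |R|=1.8462  x_hi=-0.3114 |R|=0.7371
  mid=-1.47612 |R|=0.61334 →hi
  mid=-2.05849 |R|=1.06020 →lo
  mid=-1.76731 |R|=0.79438 →hi
  mid=-1.91290 |R|=0.91669 →hi
  mid=-1.98570 |R|=0.98580 →hi
  mid=-2.02209 |R|=1.02234 →lo
  mid=-2.00389 |R|=1.00390 →lo
  mid=-1.99480 |R|=0.99481 →hi
  ...
  [-2.00006,-1.99991] ⇒ x*=-2.0000
Interval (-2.0000, 0).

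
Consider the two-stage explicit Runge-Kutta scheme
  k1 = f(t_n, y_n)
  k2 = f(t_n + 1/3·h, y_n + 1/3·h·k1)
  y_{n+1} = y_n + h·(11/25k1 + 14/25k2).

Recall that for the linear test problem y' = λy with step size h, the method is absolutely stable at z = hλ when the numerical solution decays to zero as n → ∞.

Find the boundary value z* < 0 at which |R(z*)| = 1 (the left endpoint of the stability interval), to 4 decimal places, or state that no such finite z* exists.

z* = -5.3571.

Set f=λy, z=hλ:
  k1=λy_n ⇒ h·k1=z·y_n;  k2=λ(1+1/3z)y_n ⇒ h·k2=z(1+1/3z)y_n
  y_{n+1}/y_n = 1 + 11/25z + 14/25z(1+1/3z) = 1 + z + 14/75z²
  Hence R(z) = 1 + z + 14/75z².

Boundary: |R(x)|=1, x<0.
x=-1.46: |R|=0.0621
R=1: x+14/75x²=0 ⇒ x=−75/14=-5.3571; min R=1−1/(4·14/75)=-0.3393>−1
Confirm numerically:
  x=-5.314: |R|=0.95720 <1
  x=-4.008: |R|=0.00937 <1
  x=-2.641: |R|=0.33902 <1
  x=-2.387: |R|=0.32342 <1
  x=-5.943: |R|=1.64993 >1
  x=-5.873: |R|=1.56553 >1
  x=-5.655: |R|=1.31442 >1
Stable set (-5.3571, 0).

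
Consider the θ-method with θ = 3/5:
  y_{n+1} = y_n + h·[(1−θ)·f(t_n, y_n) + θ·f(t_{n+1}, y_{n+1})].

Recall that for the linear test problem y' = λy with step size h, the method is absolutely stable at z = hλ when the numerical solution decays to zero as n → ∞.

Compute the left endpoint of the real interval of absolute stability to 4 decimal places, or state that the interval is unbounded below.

(−∞, 0) — no finite endpoint.

On y'=λy, z=hλ:
  y_{n+1} = y_n + z·[2/5·y_n + 3/5·y_{n+1}] ⇒ (1 − 3/5z)y_{n+1} = (1 + 2/5z)y_n
  R(z) = (1 + 2/5z)/(1 − 3/5z).

Solve |R(x)|<1 on ℝ⁻.
x=-0.52: |R|=0.6037
x=-2: |R|=0.0909
x=-10: |R|=0.4286
x=-100: |R|=0.6393
θ=3/5≥1/2 ⇒ |1+2/5x|<|1−3/5x| ∀x<0 ⇒ stable on all of ℝ⁻.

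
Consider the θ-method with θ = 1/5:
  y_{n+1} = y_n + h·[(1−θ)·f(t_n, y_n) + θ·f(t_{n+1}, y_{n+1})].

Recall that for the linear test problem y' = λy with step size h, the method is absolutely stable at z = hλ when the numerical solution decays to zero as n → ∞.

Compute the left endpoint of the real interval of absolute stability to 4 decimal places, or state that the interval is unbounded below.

left endpoint -3.3333.

Set f=λy, z=hλ:
  y_{n+1} = y_n + z·[4/5·y_n + 1/5·y_{n+1}] ⇒ (1 − 1/5z)y_{n+1} = (1 + 4/5z)y_n
  R(z) = (1 + 4/5z)/(1 − 1/5z).

Find x<0 with |R(x)|<1.
x=-0.59: |R|=0.4723
R=−1: 1+4/5x = −1+1/5x ⇒ -3/5x=2 ⇒ x=2/(-3/5)=-3.3333
Confirm numerically:
  x=-3.019: |R|=0.88240 <1
  x=-2.839: |R|=0.81082 <1
  x=-1.468: |R|=0.13482 <1
  x=-3.481: |R|=1.05223 >1
  x=-3.479: |R|=1.05154 >1
  x=-3.413: |R|=1.02841 >1
Stable set (-3.3333, 0).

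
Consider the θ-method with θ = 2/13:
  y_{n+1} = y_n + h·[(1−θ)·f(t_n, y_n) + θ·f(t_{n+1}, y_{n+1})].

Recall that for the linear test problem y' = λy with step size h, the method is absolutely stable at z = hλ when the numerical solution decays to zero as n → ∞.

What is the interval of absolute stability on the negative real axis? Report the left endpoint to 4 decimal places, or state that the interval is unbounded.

z∈(-2.8889,0).

With y'=λy (z=hλ):
  y_{n+1} = y_n + z·[11/13·y_n + 2/13·y_{n+1}] ⇒ (1 − 2/13z)y_{n+1} = (1 + 11/13z)y_n
  so R(z) = (1 + 11/13z)/(1 − 2/13z).

Solve |R(x)|<1 on ℝ⁻.
x=-1.37: |R|=0.1315
R=−1: 1+11/13x = −1+2/13x ⇒ -9/13x=2 ⇒ x=2/(-9/13)=-2.8889
Confirm numerically:
  x=-2.813: |R|=0.96333 <1
  x=-1.732: |R|=0.36759 <1
  x=-1.494: |R|=0.21479 <1
  x=-3.143: |R|=1.11858 >1
  x=-3.117: |R|=1.10674 >1
  x=-3.023: |R|=1.06337 >1
Interval (-2.8889, 0).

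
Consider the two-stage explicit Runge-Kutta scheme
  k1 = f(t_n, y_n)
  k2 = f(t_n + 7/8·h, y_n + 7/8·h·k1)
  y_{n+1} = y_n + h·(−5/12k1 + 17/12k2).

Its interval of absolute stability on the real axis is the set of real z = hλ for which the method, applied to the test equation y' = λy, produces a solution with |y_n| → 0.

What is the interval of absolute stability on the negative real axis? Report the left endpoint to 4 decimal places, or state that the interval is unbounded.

With y'=λy (z=hλ):
  k1=λy_n ⇒ h·k1=z·y_n;  k2=λ(1+7/8z)y_n ⇒ h·k2=z(1+7/8z)y_n
  y_{n+1}/y_n = 1 − 5/12z + 17/12z(1+7/8z) = 1 + z + 119/96z²
  ⇒ R(z) = 1 + z + 119/96z².

Solve |R(x)|<1 on ℝ⁻.
x=-0.57: |R|=0.8327
R=1: x+119/96x²=0 ⇒ x=−96/119=-0.8067; min R=1−1/(4·119/96)=0.7983>−1
Confirm numerically:
  x=-0.760: |R|=0.95598 <1
  x=-0.749: |R|=0.94641 <1
  x=-0.550: |R|=0.82497 <1
  x=-1.299: |R|=1.79267 >1
  x=-0.935: |R|=1.14867 >1
Interval (-0.8067, 0).

z∈(-0.8067,0).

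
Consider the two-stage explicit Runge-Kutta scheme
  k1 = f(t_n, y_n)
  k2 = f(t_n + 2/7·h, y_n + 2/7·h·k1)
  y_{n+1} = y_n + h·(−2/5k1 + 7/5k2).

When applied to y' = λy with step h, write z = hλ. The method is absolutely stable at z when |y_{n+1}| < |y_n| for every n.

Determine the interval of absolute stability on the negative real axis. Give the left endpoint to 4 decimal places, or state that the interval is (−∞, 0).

On y'=λy, z=hλ:
  k1=λy_n ⇒ h·k1=z·y_n;  k2=λ(1+2/7z)y_n ⇒ h·k2=z(1+2/7z)y_n
  y_{n+1}/y_n = 1 − 2/5z + 7/5z(1+2/7z) = 1 + z + 2/5z²
  R(z) = 1 + z + 2/5z².

Boundary: |R(x)|=1, x<0.
x=-0.66: |R|=0.5142
R=1: x+2/5x²=0 ⇒ x=−5/2=-2.5000; min R=1−1/(4·2/5)=0.3750>−1
Confirm numerically:
  x=-2.332: |R|=0.84329 <1
  x=-2.095: |R|=0.66061 <1
  x=-1.183: |R|=0.37680 <1
  x=-2.821: |R|=1.36222 >1
  x=-2.587: |R|=1.09003 >1
  x=-2.536: |R|=1.03652 >1
Stable set (-2.5000, 0).

(-2.5000, 0).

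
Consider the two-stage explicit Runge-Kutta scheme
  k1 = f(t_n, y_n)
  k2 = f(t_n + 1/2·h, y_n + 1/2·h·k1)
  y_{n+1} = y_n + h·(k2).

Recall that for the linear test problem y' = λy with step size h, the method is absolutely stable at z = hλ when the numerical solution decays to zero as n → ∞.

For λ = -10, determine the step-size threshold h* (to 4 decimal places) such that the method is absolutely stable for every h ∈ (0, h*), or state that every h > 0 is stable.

Set f=λy, z=hλ:
  k1=λy_n ⇒ h·k1=z·y_n;  k2=λ(1+1/2z)y_n ⇒ h·k2=z(1+1/2z)y_n
  y_{n+1}/y_n = 1 + z(1+1/2z) = 1 + z + 1/2z²
  Hence R(z) = 1 + z + 1/2z².

Boundary: |R(x)|=1, x<0.
x=-0.43: |R|=0.6624
R=1: x+1/2x²=0 ⇒ x=−2=-2.0000; min R=1−1/(4·1/2)=0.5000>−1
Confirm numerically:
  x=-1.774: |R|=0.79954 <1
  x=-1.516: |R|=0.63313 <1
  x=-1.179: |R|=0.51602 <1
  x=-1.056: |R|=0.50157 <1
  x=-2.328: |R|=1.38179 >1
  x=-2.275: |R|=1.31281 >1
Stable set (-2.0000, 0).

(-2.0000,0); λ=-10 ⇒ h* = (2)/10 = 0.2000.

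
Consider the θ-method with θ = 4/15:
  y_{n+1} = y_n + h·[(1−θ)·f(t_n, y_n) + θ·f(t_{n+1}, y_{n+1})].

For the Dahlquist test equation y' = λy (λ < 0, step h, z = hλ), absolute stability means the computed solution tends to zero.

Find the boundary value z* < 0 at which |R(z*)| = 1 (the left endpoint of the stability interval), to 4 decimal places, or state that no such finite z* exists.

z* = -4.2857.

On y'=λy, z=hλ:
  y_{n+1} = y_n + z·[11/15·y_n + 4/15·y_{n+1}] ⇒ (1 − 4/15z)y_{n+1} = (1 + 11/15z)y_n
  so R(z) = (1 + 11/15z)/(1 − 4/15z).

Need |R(x)|<1, x<0.
x=-1.73: |R|=0.1839
R=−1: 1+11/15x = −1+4/15x ⇒ -7/15x=2 ⇒ x=2/(-7/15)=-4.2857
Confirm numerically:
  x=-2.779: |R|=0.59615 <1
  x=-2.696: |R|=0.56841 <1
  x=-1.845: |R|=0.23660 <1
  x=-1.802: |R|=0.21713 <1
  x=-4.634: |R|=1.07270 >1
  x=-4.617: |R|=1.06929 >1
Interval (-4.2857, 0).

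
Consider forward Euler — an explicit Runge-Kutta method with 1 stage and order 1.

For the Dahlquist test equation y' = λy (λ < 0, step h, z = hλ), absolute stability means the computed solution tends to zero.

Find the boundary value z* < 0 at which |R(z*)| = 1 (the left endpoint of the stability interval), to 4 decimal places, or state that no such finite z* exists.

z* = -2.0000.

With y'=λy (z=hλ):
  order 1, 1-stage ⇒ R(z)=1+z
  (e.g. R(-0.34)=0.66000, |R|=0.66000)

Find x<0 with |R(x)|<1.
x=-0.34: |R|=0.6600
|R(-1.81)|=0.8100 |R(-1.77)|=0.7700 |R(-1.45)|=0.4500
Bisect:
  x_lo=-2.6780 |R|=1.6780  x_hi=-0.1190 |R|=0.8810
  mid=-1.39853 |R|=0.39853 →hi
  mid=-2.03829 |R|=1.03829 →lo
  mid=-1.71841 |R|=0.71841 →hi
  mid=-1.87835 |R|=0.87835 →hi
  mid=-1.95832 |R|=0.95832 →hi
  mid=-1.99830 |R|=0.99830 →hi
  mid=-2.01830 |R|=1.01830 →lo
  ...
  [-2.00002,-1.99986] ⇒ x*=-2.0000
So |R|<1 on (-2.0000, 0).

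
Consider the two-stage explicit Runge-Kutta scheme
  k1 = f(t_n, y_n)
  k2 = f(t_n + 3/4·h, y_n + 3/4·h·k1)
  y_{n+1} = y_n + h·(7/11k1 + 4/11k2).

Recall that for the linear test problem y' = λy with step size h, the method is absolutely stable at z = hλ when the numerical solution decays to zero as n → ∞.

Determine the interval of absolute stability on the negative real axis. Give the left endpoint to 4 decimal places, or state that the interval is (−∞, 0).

(-3.6667, 0).

With y'=λy (z=hλ):
  k1=λy_n ⇒ h·k1=z·y_n;  k2=λ(1+3/4z)y_n ⇒ h·k2=z(1+3/4z)y_n
  y_{n+1}/y_n = 1 + 7/11z + 4/11z(1+3/4z) = 1 + z + 3/11z²
  R(z) = 1 + z + 3/11z².

Solve |R(x)|<1 on ℝ⁻.
x=-0.91: |R|=0.3158
R=1: x+3/11x²=0 ⇒ x=−11/3=-3.6667; min R=1−1/(4·3/11)=0.0833>−1
Confirm numerically:
  x=-3.382: |R|=0.73743 <1
  x=-2.976: |R|=0.43943 <1
  x=-2.523: |R|=0.21305 <1
  x=-2.045: |R|=0.09555 <1
  x=-3.705: |R|=1.03873 >1
  x=-3.701: |R|=1.03465 >1
Interval (-3.6667, 0).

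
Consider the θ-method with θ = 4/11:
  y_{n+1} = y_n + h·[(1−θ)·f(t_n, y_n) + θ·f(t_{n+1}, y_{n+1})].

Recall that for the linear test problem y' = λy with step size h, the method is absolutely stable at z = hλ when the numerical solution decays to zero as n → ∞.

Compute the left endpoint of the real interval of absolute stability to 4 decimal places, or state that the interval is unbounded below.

z* = -7.3333.

Set f=λy, z=hλ:
  y_{n+1} = y_n + z·[7/11·y_n + 4/11·y_{n+1}] ⇒ (1 − 4/11z)y_{n+1} = (1 + 7/11z)y_n
  R(z) = (1 + 7/11z)/(1 − 4/11z).

Solve |R(x)|<1 on ℝ⁻.
x=-1.58: |R|=0.0035
R=−1: 1+7/11x = −1+4/11x ⇒ -3/11x=2 ⇒ x=2/(-3/11)=-7.3333
Confirm numerically:
  x=-6.731: |R|=0.95235 <1
  x=-4.959: |R|=0.76900 <1
  x=-3.405: |R|=0.52132 <1
  x=-7.749: |R|=1.02969 >1
  x=-7.661: |R|=1.02360 >1
  x=-7.497: |R|=1.01198 >1
Stable set (-7.3333, 0).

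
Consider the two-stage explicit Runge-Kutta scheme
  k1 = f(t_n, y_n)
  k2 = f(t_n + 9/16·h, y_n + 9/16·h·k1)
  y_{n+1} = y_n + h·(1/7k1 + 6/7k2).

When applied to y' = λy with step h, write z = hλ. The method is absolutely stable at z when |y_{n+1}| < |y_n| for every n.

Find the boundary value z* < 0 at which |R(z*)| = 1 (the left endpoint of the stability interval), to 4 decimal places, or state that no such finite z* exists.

With y'=λy (z=hλ):
  k1=λy_n ⇒ h·k1=z·y_n;  k2=λ(1+9/16z)y_n ⇒ h·k2=z(1+9/16z)y_n
  y_{n+1}/y_n = 1 + 1/7z + 6/7z(1+9/16z) = 1 + z + 27/56z²
  ⇒ R(z) = 1 + z + 27/56z².

Boundary: |R(x)|=1, x<0.
x=-1.59: |R|=0.6289
R=1: x+27/56x²=0 ⇒ x=−56/27=-2.0741; min R=1−1/(4·27/56)=0.4815>−1
Confirm numerically:
  x=-1.929: |R|=0.86507 <1
  x=-1.354: |R|=0.52992 <1
  x=-1.165: |R|=0.48938 <1
  x=-2.527: |R|=1.55183 >1
  x=-2.428: |R|=1.41432 >1
  x=-2.425: |R|=1.41030 >1
Interval (-2.0741, 0).

z* = -2.0741.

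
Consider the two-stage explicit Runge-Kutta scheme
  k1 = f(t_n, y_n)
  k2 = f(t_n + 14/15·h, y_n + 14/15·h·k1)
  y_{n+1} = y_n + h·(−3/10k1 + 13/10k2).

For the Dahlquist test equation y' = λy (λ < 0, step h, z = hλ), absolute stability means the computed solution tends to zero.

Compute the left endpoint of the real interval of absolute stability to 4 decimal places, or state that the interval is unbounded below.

z* = -0.8242.

Test eqn y'=λy, z=hλ:
  k1=λy_n ⇒ h·k1=z·y_n;  k2=λ(1+14/15z)y_n ⇒ h·k2=z(1+14/15z)y_n
  y_{n+1}/y_n = 1 − 3/10z + 13/10z(1+14/15z) = 1 + z + 91/75z²
  Hence R(z) = 1 + z + 91/75z².

Find x<0 with |R(x)|<1.
x=-0.68: |R|=0.8810
R=1: x+91/75x²=0 ⇒ x=−75/91=-0.8242; min R=1−1/(4·91/75)=0.7940>−1
Confirm numerically:
  x=-0.518: |R|=0.80757 <1
  x=-0.507: |R|=0.80489 <1
  x=-0.421: |R|=0.79405 <1
  x=-1.192: |R|=1.53198 >1
  x=-1.157: |R|=1.46723 >1
So |R|<1 on (-0.8242, 0).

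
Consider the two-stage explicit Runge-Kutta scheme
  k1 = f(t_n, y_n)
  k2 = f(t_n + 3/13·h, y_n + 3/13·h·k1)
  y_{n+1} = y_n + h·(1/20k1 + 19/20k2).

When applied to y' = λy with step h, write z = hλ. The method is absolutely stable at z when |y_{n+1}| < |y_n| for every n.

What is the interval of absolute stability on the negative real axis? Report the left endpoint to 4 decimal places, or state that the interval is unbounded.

On y'=λy, z=hλ:
  k1=λy_n ⇒ h·k1=z·y_n;  k2=λ(1+3/13z)y_n ⇒ h·k2=z(1+3/13z)y_n
  y_{n+1}/y_n = 1 + 1/20z + 19/20z(1+3/13z) = 1 + z + 57/260z²
  so R(z) = 1 + z + 57/260z².

Find x<0 with |R(x)|<1.
x=-1.7: |R|=0.0664
R=1: x+57/260x²=0 ⇒ x=−260/57=-4.5614; min R=1−1/(4·57/260)=-0.1404>−1
Confirm numerically:
  x=-4.487: |R|=0.92681 <1
  x=-2.571: |R|=0.12188 <1
  x=-1.951: |R|=0.11652 <1
  x=-1.857: |R|=0.10099 <1
  x=-5.098: |R|=1.59972 >1
  x=-5.007: |R|=1.48913 >1
So |R|<1 on (-4.5614, 0).

z∈(-4.5614,0).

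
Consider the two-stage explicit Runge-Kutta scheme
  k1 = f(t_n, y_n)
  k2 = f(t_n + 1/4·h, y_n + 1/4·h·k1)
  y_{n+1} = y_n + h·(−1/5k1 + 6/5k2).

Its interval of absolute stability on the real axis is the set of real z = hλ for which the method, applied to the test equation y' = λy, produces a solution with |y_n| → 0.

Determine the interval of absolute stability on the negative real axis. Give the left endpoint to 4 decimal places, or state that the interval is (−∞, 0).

z∈(-3.3333,0).

On y'=λy, z=hλ:
  k1=λy_n ⇒ h·k1=z·y_n;  k2=λ(1+1/4z)y_n ⇒ h·k2=z(1+1/4z)y_n
  y_{n+1}/y_n = 1 − 1/5z + 6/5z(1+1/4z) = 1 + z + 3/10z²
  Hence R(z) = 1 + z + 3/10z².

Solve |R(x)|<1 on ℝ⁻.
x=-0.6: |R|=0.5080
R=1: x+3/10x²=0 ⇒ x=−10/3=-3.3333; min R=1−1/(4·3/10)=0.1667>−1
Confirm numerically:
  x=-2.762: |R|=0.52659 <1
  x=-2.623: |R|=0.44104 <1
  x=-1.933: |R|=0.18795 <1
  x=-3.834: |R|=1.57587 >1
  x=-3.710: |R|=1.41923 >1
  x=-3.540: |R|=1.21948 >1
Stable set (-3.3333, 0).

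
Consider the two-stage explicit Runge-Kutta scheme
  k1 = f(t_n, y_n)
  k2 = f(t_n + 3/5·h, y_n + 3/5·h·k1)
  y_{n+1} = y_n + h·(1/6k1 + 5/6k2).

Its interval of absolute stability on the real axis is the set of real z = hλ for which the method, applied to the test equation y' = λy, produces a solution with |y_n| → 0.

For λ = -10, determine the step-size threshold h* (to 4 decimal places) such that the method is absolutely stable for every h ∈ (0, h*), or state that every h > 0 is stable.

(-2.0000,0); λ=-10 ⇒ h* = (2)/10 = 0.2000.

On y'=λy, z=hλ:
  k1=λy_n ⇒ h·k1=z·y_n;  k2=λ(1+3/5z)y_n ⇒ h·k2=z(1+3/5z)y_n
  y_{n+1}/y_n = 1 + 1/6z + 5/6z(1+3/5z) = 1 + z + 1/2z²
  R(z) = 1 + z + 1/2z².

Need |R(x)|<1, x<0.
x=-1.2: |R|=0.5200
R=1: x+1/2x²=0 ⇒ x=−2=-2.0000; min R=1−1/(4·1/2)=0.5000>−1
Confirm numerically:
  x=-1.870: |R|=0.87845 <1
  x=-1.161: |R|=0.51296 <1
  x=-0.811: |R|=0.51786 <1
  x=-2.553: |R|=1.70590 >1
  x=-2.537: |R|=1.68118 >1
  x=-2.208: |R|=1.22963 >1
Stable set (-2.0000, 0).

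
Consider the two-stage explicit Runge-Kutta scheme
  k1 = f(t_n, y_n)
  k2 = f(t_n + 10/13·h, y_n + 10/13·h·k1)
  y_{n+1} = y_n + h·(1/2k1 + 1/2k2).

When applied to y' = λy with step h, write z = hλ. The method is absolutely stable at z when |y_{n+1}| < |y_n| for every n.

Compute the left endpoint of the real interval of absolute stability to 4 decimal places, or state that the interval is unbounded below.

z* = -2.6000.

Set f=λy, z=hλ:
  k1=λy_n ⇒ h·k1=z·y_n;  k2=λ(1+10/13z)y_n ⇒ h·k2=z(1+10/13z)y_n
  y_{n+1}/y_n = 1 + 1/2z + 1/2z(1+10/13z) = 1 + z + 5/13z²
  ⇒ R(z) = 1 + z + 5/13z².

Solve |R(x)|<1 on ℝ⁻.
x=-1.06: |R|=0.3722
R=1: x+5/13x²=0 ⇒ x=−13/5=-2.6000; min R=1−1/(4·5/13)=0.3500>−1
Confirm numerically:
  x=-2.368: |R|=0.78870 <1
  x=-1.900: |R|=0.48846 <1
  x=-1.892: |R|=0.48479 <1
  x=-1.839: |R|=0.46174 <1
  x=-3.073: |R|=1.55905 >1
  x=-2.840: |R|=1.26215 >1
  x=-2.686: |R|=1.08884 >1
Stable set (-2.6000, 0).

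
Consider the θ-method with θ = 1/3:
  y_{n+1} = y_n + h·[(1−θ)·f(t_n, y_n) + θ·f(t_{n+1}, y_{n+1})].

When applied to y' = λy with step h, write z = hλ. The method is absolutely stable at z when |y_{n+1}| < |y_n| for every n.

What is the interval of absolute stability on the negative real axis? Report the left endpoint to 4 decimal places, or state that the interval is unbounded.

On y'=λy, z=hλ:
  y_{n+1} = y_n + z·[2/3·y_n + 1/3·y_{n+1}] ⇒ (1 − 1/3z)y_{n+1} = (1 + 2/3z)y_n
  Hence R(z) = (1 + 2/3z)/(1 − 1/3z).

Boundary: |R(x)|=1, x<0.
x=-0.35: |R|=0.6866
R=−1: 1+2/3x = −1+1/3x ⇒ -1/3x=2 ⇒ x=2/(-1/3)=-6.0000
Confirm numerically:
  x=-5.016: |R|=0.87725 <1
  x=-4.447: |R|=0.79146 <1
  x=-4.102: |R|=0.73275 <1
  x=-3.660: |R|=0.64865 <1
  x=-6.359: |R|=1.03836 >1
  x=-6.313: |R|=1.03361 >1
Interval (-6.0000, 0).

(-6.0000, 0).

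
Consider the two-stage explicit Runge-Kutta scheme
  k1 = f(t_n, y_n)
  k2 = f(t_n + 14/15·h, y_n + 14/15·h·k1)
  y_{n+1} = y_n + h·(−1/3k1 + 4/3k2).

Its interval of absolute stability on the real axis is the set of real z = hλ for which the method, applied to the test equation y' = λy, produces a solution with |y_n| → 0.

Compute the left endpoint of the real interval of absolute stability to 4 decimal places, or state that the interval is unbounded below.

left endpoint -0.8036.

With y'=λy (z=hλ):
  k1=λy_n ⇒ h·k1=z·y_n;  k2=λ(1+14/15z)y_n ⇒ h·k2=z(1+14/15z)y_n
  y_{n+1}/y_n = 1 − 1/3z + 4/3z(1+14/15z) = 1 + z + 56/45z²
  ⇒ R(z) = 1 + z + 56/45z².

Boundary: |R(x)|=1, x<0.
x=-0.93: |R|=1.1463
R=1: x+56/45x²=0 ⇒ x=−45/56=-0.8036; min R=1−1/(4·56/45)=0.7991>−1
Confirm numerically:
  x=-0.723: |R|=0.92751 <1
  x=-0.438: |R|=0.80074 <1
  x=-0.422: |R|=0.79962 <1
  x=-0.402: |R|=0.79911 <1
  x=-1.098: |R|=1.40231 >1
  x=-1.041: |R|=1.30758 >1
  x=-0.993: |R|=1.23408 >1
Stable set (-0.8036, 0).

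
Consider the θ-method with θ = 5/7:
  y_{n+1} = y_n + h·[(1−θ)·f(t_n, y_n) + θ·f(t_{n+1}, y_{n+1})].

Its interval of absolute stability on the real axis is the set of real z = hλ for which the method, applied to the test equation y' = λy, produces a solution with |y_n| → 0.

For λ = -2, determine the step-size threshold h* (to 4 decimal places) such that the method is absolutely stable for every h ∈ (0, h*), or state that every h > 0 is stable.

On y'=λy, z=hλ:
  y_{n+1} = y_n + z·[2/7·y_n + 5/7·y_{n+1}] ⇒ (1 − 5/7z)y_{n+1} = (1 + 2/7z)y_n
  so R(z) = (1 + 2/7z)/(1 − 5/7z).

Need |R(x)|<1, x<0.
x=-1.64: |R|=0.2447
x=-2: |R|=0.1765
x=-10: |R|=0.2281
x=-100: |R|=0.3807
θ=5/7≥1/2 ⇒ |1+2/7x|<|1−5/7x| ∀x<0 ⇒ stable on all of ℝ⁻.

(−∞, 0) — no finite endpoint. Any h>0 works for λ=-2.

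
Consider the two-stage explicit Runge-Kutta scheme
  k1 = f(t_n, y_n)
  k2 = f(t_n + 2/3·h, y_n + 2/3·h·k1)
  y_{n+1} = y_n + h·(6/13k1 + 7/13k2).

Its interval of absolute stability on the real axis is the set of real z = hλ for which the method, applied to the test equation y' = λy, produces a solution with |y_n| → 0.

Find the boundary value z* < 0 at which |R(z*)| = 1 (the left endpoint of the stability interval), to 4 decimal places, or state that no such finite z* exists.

Test eqn y'=λy, z=hλ:
  k1=λy_n ⇒ h·k1=z·y_n;  k2=λ(1+2/3z)y_n ⇒ h·k2=z(1+2/3z)y_n
  y_{n+1}/y_n = 1 + 6/13z + 7/13z(1+2/3z) = 1 + z + 14/39z²
  so R(z) = 1 + z + 14/39z².

Find x<0 with |R(x)|<1.
x=-1.5: |R|=0.3077
R=1: x+14/39x²=0 ⇒ x=−39/14=-2.7857; min R=1−1/(4·14/39)=0.3036>−1
Confirm numerically:
  x=-2.148: |R|=0.50827 <1
  x=-2.010: |R|=0.44029 <1
  x=-1.140: |R|=0.32652 <1
  x=-3.294: |R|=1.60103 >1
  x=-3.153: |R|=1.41571 >1
So |R|<1 on (-2.7857, 0).

z* = -2.7857.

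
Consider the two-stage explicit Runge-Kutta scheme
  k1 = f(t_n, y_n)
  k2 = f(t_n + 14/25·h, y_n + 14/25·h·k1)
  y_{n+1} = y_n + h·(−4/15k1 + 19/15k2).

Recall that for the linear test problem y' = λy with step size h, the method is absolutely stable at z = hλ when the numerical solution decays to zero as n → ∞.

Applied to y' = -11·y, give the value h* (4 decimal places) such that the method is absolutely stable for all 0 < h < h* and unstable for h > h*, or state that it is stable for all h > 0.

Test eqn y'=λy, z=hλ:
  k1=λy_n ⇒ h·k1=z·y_n;  k2=λ(1+14/25z)y_n ⇒ h·k2=z(1+14/25z)y_n
  y_{n+1}/y_n = 1 − 4/15z + 19/15z(1+14/25z) = 1 + z + 266/375z²
  Hence R(z) = 1 + z + 266/375z².

Solve |R(x)|<1 on ℝ⁻.
x=-0.43: |R|=0.7012
R=1: x+266/375x²=0 ⇒ x=−375/266=-1.4098; min R=1−1/(4·266/375)=0.6476>−1
Confirm numerically:
  x=-1.100: |R|=0.75829 <1
  x=-0.882: |R|=0.66981 <1
  x=-0.747: |R|=0.64881 <1
  x=-0.721: |R|=0.64774 <1
  x=-1.803: |R|=1.50291 >1
  x=-1.656: |R|=1.28923 >1
Stable set (-1.4098, 0).

(-1.4098,0); λ=-11 ⇒ h* = (375/266)/11 = 0.1282.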